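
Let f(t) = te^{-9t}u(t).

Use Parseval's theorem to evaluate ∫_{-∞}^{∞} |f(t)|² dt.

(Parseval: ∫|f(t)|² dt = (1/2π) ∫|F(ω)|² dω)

∫|f(t)|² dt = \frac{1}{2916}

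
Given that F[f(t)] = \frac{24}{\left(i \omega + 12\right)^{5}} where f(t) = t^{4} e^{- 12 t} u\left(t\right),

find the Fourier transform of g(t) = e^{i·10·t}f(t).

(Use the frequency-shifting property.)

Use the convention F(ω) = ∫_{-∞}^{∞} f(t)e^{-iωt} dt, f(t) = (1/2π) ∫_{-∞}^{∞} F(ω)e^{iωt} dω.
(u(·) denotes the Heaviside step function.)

F[g](ω) = \frac{24}{\left(i \left(\omega - 10\right) + 12\right)^{5}}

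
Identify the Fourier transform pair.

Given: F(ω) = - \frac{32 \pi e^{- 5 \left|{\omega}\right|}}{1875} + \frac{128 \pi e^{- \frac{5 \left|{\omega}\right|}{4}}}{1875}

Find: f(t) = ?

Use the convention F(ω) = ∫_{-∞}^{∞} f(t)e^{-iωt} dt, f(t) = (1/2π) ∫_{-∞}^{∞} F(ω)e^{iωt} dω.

f(t) = \frac{2}{\left(t^{2} + \frac{25}{16}\right) \left(t^{2} + 25\right)}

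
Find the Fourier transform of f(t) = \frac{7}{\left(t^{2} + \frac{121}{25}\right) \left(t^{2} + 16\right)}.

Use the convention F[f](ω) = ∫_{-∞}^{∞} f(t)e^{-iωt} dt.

F(ω) = - \frac{175 \pi e^{- 4 \left|{\omega}\right|}}{1116} + \frac{875 \pi e^{- \frac{11 \left|{\omega}\right|}{5}}}{3069}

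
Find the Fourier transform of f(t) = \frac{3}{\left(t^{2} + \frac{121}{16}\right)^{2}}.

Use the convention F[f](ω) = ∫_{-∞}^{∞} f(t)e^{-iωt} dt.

F(ω) = \frac{24 \pi \left(11 \left|{\omega}\right| + 4\right) e^{- \frac{11 \left|{\omega}\right|}{4}}}{1331}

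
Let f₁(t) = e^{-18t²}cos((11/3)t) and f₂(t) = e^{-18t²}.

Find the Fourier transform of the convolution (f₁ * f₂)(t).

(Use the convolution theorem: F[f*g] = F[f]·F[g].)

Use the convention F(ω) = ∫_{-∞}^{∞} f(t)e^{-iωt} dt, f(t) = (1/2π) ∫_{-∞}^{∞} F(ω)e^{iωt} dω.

F[f₁*f₂](ω) = \frac{\pi \left(e^{\frac{11 \omega}{54}} + 1\right) e^{- \frac{\omega^{2}}{36} - \frac{11 \omega}{108} - \frac{121}{648}}}{36}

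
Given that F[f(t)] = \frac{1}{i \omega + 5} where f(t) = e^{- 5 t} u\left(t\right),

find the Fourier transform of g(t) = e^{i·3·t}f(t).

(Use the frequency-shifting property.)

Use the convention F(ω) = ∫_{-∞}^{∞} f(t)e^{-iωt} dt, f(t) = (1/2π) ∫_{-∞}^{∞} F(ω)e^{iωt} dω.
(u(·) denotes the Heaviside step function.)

F[g](ω) = \frac{1}{i \left(\omega - 3\right) + 5}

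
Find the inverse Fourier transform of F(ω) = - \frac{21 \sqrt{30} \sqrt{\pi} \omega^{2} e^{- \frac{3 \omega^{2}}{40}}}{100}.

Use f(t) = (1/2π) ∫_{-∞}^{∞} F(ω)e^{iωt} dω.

f(t) = 7 \left(\frac{40 t^{2}}{3} - 2\right) e^{- \frac{10 t^{2}}{3}}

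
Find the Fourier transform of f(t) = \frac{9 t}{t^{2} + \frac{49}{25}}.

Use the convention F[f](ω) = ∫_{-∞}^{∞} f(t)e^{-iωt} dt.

F(ω) = - 9 i \pi e^{- \frac{7 \left|{\omega}\right|}{5}} \operatorname{sign}{\left(\omega \right)}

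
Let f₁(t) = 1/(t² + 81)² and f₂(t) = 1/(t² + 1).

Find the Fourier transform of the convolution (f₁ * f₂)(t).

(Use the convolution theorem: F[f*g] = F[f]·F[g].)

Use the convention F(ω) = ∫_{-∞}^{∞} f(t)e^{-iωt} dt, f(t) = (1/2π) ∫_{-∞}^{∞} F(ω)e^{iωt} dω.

F[f₁*f₂](ω) = \frac{\pi^{2} \left(9 \left|{\omega}\right| + 1\right) e^{- 10 \left|{\omega}\right|}}{1458}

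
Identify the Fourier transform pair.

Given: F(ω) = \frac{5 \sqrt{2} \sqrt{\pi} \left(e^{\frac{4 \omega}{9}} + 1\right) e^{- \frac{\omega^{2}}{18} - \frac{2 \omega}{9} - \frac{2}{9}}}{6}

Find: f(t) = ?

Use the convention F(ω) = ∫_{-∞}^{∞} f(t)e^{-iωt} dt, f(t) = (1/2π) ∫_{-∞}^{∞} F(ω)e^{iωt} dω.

f(t) = 5 e^{- \frac{9 t^{2}}{2}} \cos{\left(2 t \right)}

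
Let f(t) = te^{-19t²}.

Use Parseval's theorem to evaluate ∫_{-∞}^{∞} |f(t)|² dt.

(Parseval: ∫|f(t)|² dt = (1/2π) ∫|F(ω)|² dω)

∫|f(t)|² dt = \frac{\sqrt{38} \sqrt{\pi}}{2888}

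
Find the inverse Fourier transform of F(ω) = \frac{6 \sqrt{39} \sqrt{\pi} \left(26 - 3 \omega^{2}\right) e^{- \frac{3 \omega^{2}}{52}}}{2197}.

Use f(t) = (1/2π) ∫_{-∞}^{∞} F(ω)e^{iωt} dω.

f(t) = 8 t^{2} e^{- \frac{13 t^{2}}{3}}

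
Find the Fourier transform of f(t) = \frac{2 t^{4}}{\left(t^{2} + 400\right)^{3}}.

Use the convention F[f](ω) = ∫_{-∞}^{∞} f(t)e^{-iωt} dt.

F(ω) = \frac{\pi \left(400 \omega^{2} - 100 \left|{\omega}\right| + 3\right) e^{- 20 \left|{\omega}\right|}}{80}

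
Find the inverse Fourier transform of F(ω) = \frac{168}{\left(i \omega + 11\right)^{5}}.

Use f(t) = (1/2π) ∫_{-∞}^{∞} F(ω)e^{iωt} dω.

f(t) = 7 t^{4} e^{- 11 t} u\left(t\right)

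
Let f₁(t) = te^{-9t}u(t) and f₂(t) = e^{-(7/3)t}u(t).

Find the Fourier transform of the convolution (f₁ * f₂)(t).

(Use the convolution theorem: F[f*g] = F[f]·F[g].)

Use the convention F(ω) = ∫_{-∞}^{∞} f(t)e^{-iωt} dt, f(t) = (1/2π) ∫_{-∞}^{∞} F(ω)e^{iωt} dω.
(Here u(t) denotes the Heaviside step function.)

F[f₁*f₂](ω) = \frac{3}{\left(i \omega + 9\right)^{2} \left(3 i \omega + 7\right)}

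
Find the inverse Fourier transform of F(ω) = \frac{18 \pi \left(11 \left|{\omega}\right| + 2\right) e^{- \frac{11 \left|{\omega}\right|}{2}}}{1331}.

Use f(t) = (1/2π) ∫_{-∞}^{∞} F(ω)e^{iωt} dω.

f(t) = \frac{9}{\left(t^{2} + \frac{121}{4}\right)^{2}}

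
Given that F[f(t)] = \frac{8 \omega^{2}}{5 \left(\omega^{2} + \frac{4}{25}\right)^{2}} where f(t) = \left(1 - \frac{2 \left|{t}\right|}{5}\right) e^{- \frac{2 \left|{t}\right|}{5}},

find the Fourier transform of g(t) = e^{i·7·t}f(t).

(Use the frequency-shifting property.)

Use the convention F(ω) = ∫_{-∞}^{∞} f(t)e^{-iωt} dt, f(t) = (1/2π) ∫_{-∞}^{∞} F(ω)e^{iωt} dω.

F[g](ω) = \frac{1000 \left(\omega - 7\right)^{2}}{\left(25 \left(\omega - 7\right)^{2} + 4\right)^{2}}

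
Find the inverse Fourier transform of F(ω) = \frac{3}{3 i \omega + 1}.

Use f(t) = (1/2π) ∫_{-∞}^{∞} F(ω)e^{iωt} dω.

f(t) = e^{- \frac{t}{3}} u\left(t\right)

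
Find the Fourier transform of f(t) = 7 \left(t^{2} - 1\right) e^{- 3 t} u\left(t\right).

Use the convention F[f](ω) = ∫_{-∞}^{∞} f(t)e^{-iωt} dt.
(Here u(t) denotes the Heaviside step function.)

F(ω) = \frac{7 \left(2 i \omega - \left(i \omega + 3\right)^{3} + 6\right)}{\left(i \omega + 3\right)^{4}}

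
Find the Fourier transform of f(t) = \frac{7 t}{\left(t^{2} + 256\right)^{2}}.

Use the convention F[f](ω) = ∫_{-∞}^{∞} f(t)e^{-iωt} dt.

F(ω) = - \frac{7 i \pi \omega e^{- 16 \left|{\omega}\right|}}{32}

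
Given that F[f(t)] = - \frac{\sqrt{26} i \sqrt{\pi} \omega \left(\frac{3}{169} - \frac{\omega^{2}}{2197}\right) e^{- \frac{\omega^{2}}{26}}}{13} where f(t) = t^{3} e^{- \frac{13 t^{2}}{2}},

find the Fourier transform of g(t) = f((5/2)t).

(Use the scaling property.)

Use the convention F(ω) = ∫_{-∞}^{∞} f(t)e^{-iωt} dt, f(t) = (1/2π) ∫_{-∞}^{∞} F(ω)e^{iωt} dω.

F[g](ω) = \frac{4 \sqrt{26} i \sqrt{\pi} \omega \left(4 \omega^{2} - 975\right) e^{- \frac{2 \omega^{2}}{325}}}{17850625}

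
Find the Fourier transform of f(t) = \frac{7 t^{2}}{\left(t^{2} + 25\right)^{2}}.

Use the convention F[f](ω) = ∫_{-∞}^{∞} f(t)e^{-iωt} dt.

F(ω) = \frac{7 \pi \left(1 - 5 \left|{\omega}\right|\right) e^{- 5 \left|{\omega}\right|}}{10}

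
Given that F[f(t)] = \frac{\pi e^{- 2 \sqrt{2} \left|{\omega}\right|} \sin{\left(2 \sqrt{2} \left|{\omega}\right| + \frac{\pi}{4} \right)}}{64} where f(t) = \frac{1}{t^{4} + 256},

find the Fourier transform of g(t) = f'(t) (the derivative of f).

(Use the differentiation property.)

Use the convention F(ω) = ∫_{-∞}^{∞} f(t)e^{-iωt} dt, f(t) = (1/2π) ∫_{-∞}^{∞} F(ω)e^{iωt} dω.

F[g](ω) = \frac{i \pi \omega e^{- 2 \sqrt{2} \left|{\omega}\right|} \sin{\left(2 \sqrt{2} \left|{\omega}\right| + \frac{\pi}{4} \right)}}{64}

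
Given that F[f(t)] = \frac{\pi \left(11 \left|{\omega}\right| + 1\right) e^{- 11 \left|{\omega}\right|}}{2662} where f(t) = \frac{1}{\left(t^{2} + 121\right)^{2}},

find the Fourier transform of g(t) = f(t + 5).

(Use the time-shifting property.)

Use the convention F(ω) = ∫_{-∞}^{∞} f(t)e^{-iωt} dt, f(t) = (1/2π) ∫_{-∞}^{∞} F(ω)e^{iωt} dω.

F[g](ω) = \frac{\pi \left(11 \left|{\omega}\right| + 1\right) e^{5 i \omega - 11 \left|{\omega}\right|}}{2662}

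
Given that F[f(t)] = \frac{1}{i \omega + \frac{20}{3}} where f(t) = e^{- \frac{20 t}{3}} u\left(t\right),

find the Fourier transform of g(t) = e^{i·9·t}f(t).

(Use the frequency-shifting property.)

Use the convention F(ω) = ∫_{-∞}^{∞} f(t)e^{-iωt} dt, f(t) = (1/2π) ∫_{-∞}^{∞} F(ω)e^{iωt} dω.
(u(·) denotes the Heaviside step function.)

F[g](ω) = \frac{3}{3 i \left(\omega - 9\right) + 20}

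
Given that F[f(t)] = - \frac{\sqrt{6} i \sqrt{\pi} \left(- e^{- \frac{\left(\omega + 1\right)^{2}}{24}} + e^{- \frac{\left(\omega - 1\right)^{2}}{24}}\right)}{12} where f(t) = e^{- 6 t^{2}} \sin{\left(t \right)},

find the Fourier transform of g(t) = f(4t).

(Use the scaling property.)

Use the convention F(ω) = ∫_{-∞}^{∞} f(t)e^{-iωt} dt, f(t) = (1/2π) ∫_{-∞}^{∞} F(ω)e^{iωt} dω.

F[g](ω) = \frac{\sqrt{6} i \sqrt{\pi} \left(1 - e^{\frac{\omega}{24}}\right) e^{- \frac{\omega^{2}}{384} - \frac{\omega}{48} - \frac{1}{24}}}{48}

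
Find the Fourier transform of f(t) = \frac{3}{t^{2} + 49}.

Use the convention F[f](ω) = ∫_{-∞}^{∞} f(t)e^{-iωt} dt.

F(ω) = \frac{3 \pi e^{- 7 \left|{\omega}\right|}}{7}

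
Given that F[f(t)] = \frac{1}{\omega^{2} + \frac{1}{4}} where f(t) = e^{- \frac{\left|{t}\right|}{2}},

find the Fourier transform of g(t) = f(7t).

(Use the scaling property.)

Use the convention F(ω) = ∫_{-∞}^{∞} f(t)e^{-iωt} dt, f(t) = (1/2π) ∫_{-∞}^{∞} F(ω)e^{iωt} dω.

F[g](ω) = \frac{28}{4 \omega^{2} + 49}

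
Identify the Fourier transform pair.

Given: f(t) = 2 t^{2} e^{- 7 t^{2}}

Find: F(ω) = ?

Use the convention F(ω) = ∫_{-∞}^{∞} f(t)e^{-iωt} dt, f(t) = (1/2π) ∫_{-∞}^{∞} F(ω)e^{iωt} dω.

F(ω) = \frac{\sqrt{7} \sqrt{\pi} \left(14 - \omega^{2}\right) e^{- \frac{\omega^{2}}{28}}}{686}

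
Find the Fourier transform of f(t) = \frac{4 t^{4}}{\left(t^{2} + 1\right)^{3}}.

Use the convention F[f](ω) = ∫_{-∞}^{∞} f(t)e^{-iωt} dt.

F(ω) = \frac{\pi \left(\omega^{2} - 5 \left|{\omega}\right| + 3\right) e^{- \left|{\omega}\right|}}{2}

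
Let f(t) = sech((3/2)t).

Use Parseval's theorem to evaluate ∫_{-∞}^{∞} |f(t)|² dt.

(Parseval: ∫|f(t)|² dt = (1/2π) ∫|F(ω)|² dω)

∫|f(t)|² dt = \frac{4}{3}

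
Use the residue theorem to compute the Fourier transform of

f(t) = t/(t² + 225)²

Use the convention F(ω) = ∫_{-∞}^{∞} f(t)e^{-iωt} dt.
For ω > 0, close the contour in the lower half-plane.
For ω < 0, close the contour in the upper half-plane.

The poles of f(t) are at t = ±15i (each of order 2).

Let g(z) = f(z)e^{-iωz}; for large |z| the factor e^{-iωz} decays in the lower half-plane when ω > 0 and in the upper half-plane when ω < 0.

Case ω > 0 (lower half-plane, clockwise contour ⇒ F(ω) = -2πi·ΣRes):
  Res_{z = - 15 i} g(z) = \frac{\omega e^{- 15 \omega}}{60} (pole of order 2)
  F(ω) = -2πi·ΣRes = - \frac{i \pi \omega e^{- 15 \omega}}{30}

Case ω < 0 (upper half-plane, counterclockwise contour ⇒ F(ω) = +2πi·ΣRes):
  Res_{z = 15 i} g(z) = - \frac{\omega e^{15 \omega}}{60} (pole of order 2)
  F(ω) = 2πi·ΣRes = - \frac{i \pi \omega e^{15 \omega}}{30}

Both cases combine into a single formula in |ω|:

F(ω) = - \frac{i \pi \omega e^{- 15 \left|{\omega}\right|}}{30}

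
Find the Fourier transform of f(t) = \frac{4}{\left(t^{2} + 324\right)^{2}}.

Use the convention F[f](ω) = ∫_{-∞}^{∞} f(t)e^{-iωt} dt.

F(ω) = \frac{\pi \left(18 \left|{\omega}\right| + 1\right) e^{- 18 \left|{\omega}\right|}}{2916}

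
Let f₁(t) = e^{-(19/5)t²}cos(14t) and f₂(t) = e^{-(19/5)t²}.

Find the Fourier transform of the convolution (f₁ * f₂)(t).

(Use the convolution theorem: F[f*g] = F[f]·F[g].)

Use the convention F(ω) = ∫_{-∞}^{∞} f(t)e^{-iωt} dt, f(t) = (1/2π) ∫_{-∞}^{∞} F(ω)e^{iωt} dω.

F[f₁*f₂](ω) = \frac{5 \pi \left(e^{\frac{70 \omega}{19}} + 1\right) e^{- \frac{5 \omega^{2}}{38} - \frac{35 \omega}{19} - \frac{245}{19}}}{38}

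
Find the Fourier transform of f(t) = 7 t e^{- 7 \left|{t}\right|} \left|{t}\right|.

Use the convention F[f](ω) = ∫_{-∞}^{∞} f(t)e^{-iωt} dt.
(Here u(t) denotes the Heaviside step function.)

F(ω) = \frac{28 i \omega \left(\omega^{2} - 147\right)}{\left(\omega^{2} + 49\right)^{3}}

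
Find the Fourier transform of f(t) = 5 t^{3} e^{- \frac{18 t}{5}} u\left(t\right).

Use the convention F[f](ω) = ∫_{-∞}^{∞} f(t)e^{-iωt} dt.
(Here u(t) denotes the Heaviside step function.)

F(ω) = \frac{18750}{\left(5 i \omega + 18\right)^{4}}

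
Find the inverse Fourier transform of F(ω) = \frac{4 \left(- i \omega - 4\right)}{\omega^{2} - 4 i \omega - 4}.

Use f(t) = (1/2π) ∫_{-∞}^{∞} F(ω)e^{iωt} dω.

f(t) = 4 \left(2 t + 1\right) e^{- 2 t} u\left(t\right)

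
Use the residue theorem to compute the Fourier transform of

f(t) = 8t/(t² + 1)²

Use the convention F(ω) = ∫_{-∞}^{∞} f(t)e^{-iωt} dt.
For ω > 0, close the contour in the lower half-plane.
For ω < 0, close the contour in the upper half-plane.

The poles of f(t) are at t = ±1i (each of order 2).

Let g(z) = f(z)e^{-iωz}; for large |z| the factor e^{-iωz} decays in the lower half-plane when ω > 0 and in the upper half-plane when ω < 0.

Case ω > 0 (lower half-plane, clockwise contour ⇒ F(ω) = -2πi·ΣRes):
  Res_{z = - i} g(z) = 2 \omega e^{- \omega} (pole of order 2)
  F(ω) = -2πi·ΣRes = - 4 i \pi \omega e^{- \omega}

Case ω < 0 (upper half-plane, counterclockwise contour ⇒ F(ω) = +2πi·ΣRes):
  Res_{z = i} g(z) = - 2 \omega e^{\omega} (pole of order 2)
  F(ω) = 2πi·ΣRes = - 4 i \pi \omega e^{\omega}

Both cases combine into a single formula in |ω|:

F(ω) = - 4 i \pi \omega e^{- \left|{\omega}\right|}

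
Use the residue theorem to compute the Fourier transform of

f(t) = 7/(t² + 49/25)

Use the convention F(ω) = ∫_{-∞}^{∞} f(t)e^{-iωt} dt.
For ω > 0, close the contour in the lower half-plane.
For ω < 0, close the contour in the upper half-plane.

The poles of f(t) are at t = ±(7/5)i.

Let g(z) = f(z)e^{-iωz}; for large |z| the factor e^{-iωz} decays in the lower half-plane when ω > 0 and in the upper half-plane when ω < 0.

Case ω > 0 (lower half-plane, clockwise contour ⇒ F(ω) = -2πi·ΣRes):
  Res_{z = - \frac{7 i}{5}} g(z) = \frac{5 i e^{- \frac{7 \omega}{5}}}{2}
  F(ω) = -2πi·ΣRes = 5 \pi e^{- \frac{7 \omega}{5}}

Case ω < 0 (upper half-plane, counterclockwise contour ⇒ F(ω) = +2πi·ΣRes):
  Res_{z = \frac{7 i}{5}} g(z) = - \frac{5 i e^{\frac{7 \omega}{5}}}{2}
  F(ω) = 2πi·ΣRes = 5 \pi e^{\frac{7 \omega}{5}}

Both cases combine into a single formula in |ω|:

F(ω) = 5 \pi e^{- \frac{7 \left|{\omega}\right|}{5}}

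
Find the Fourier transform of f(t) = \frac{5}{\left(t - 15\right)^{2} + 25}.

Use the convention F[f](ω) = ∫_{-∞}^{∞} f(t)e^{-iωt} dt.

F(ω) = \pi e^{- 15 i \omega - 5 \left|{\omega}\right|}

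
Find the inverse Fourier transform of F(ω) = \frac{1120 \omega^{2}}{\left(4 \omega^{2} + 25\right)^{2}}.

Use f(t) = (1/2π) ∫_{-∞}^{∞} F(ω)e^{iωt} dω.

f(t) = 7 \left(1 - \frac{5 \left|{t}\right|}{2}\right) e^{- \frac{5 \left|{t}\right|}{2}}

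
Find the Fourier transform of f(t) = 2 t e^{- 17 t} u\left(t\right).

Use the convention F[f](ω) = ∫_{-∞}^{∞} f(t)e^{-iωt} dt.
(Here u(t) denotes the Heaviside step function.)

F(ω) = \frac{2}{\left(i \omega + 17\right)^{2}}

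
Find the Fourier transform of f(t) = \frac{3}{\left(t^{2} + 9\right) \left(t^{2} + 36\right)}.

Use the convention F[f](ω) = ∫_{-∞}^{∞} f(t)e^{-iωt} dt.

F(ω) = \frac{\pi \left(2 e^{3 \left|{\omega}\right|} - 1\right) e^{- 6 \left|{\omega}\right|}}{54}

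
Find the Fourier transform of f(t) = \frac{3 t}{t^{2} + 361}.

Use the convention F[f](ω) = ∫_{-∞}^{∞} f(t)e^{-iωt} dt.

F(ω) = - 3 i \pi e^{- 19 \left|{\omega}\right|} \operatorname{sign}{\left(\omega \right)}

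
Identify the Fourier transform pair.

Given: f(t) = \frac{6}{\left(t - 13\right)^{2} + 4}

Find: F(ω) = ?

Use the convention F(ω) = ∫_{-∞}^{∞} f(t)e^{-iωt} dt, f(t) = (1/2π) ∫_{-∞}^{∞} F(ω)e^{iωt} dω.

F(ω) = 3 \pi e^{- 13 i \omega - 2 \left|{\omega}\right|}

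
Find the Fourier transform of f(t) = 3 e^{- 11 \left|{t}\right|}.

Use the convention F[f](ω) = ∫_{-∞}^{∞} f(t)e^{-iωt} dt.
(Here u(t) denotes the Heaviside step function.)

F(ω) = \frac{66}{\omega^{2} + 121}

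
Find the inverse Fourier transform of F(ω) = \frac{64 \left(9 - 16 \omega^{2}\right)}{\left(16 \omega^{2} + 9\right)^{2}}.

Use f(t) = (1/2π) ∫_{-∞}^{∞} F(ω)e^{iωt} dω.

f(t) = 2 e^{- \frac{3 \left|{t}\right|}{4}} \left|{t}\right|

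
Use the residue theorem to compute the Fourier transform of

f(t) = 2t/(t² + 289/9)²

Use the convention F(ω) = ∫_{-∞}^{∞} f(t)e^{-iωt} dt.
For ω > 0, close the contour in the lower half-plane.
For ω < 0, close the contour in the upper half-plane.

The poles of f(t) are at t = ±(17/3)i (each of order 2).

Let g(z) = f(z)e^{-iωz}; for large |z| the factor e^{-iωz} decays in the lower half-plane when ω > 0 and in the upper half-plane when ω < 0.

Case ω > 0 (lower half-plane, clockwise contour ⇒ F(ω) = -2πi·ΣRes):
  Res_{z = - \frac{17 i}{3}} g(z) = \frac{3 \omega e^{- \frac{17 \omega}{3}}}{34} (pole of order 2)
  F(ω) = -2πi·ΣRes = - \frac{3 i \pi \omega e^{- \frac{17 \omega}{3}}}{17}

Case ω < 0 (upper half-plane, counterclockwise contour ⇒ F(ω) = +2πi·ΣRes):
  Res_{z = \frac{17 i}{3}} g(z) = - \frac{3 \omega e^{\frac{17 \omega}{3}}}{34} (pole of order 2)
  F(ω) = 2πi·ΣRes = - \frac{3 i \pi \omega e^{\frac{17 \omega}{3}}}{17}

Both cases combine into a single formula in |ω|:

F(ω) = - \frac{3 i \pi \omega e^{- \frac{17 \left|{\omega}\right|}{3}}}{17}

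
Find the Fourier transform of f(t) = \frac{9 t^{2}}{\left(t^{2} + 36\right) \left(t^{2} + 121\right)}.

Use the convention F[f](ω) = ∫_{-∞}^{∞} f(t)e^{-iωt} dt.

F(ω) = \frac{9 \pi \left(11 - 6 e^{5 \left|{\omega}\right|}\right) e^{- 11 \left|{\omega}\right|}}{85}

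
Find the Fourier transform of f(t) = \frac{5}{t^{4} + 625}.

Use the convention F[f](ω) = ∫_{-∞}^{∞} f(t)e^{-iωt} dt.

F(ω) = \frac{\pi e^{- \frac{5 \sqrt{2} \left|{\omega}\right|}{2}} \sin{\left(\frac{5 \sqrt{2} \left|{\omega}\right|}{2} + \frac{\pi}{4} \right)}}{25}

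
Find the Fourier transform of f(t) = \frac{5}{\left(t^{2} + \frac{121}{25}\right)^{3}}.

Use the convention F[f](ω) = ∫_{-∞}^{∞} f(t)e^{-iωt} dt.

F(ω) = \frac{625 \pi \left(121 \omega^{2} + 165 \left|{\omega}\right| + 75\right) e^{- \frac{11 \left|{\omega}\right|}{5}}}{1288408}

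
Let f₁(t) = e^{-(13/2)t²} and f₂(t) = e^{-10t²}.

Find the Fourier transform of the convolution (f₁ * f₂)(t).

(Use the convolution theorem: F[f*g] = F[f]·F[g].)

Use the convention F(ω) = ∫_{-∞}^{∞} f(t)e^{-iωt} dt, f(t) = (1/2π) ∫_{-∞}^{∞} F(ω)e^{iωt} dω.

F[f₁*f₂](ω) = \frac{\sqrt{65} \pi e^{- \frac{33 \omega^{2}}{520}}}{65}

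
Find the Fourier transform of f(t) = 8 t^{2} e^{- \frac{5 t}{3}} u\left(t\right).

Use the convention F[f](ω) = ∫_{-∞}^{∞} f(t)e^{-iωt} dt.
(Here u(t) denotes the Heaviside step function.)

F(ω) = \frac{432}{\left(3 i \omega + 5\right)^{3}}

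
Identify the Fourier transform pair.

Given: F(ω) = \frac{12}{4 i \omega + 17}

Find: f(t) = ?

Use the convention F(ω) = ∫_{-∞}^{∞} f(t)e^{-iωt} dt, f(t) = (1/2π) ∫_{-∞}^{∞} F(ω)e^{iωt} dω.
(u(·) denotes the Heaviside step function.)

f(t) = 3 e^{- \frac{17 t}{4}} u\left(t\right)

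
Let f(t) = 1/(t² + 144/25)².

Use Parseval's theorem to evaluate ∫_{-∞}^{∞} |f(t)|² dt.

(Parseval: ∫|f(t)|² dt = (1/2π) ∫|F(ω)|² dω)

∫|f(t)|² dt = \frac{390625 \pi}{573308928}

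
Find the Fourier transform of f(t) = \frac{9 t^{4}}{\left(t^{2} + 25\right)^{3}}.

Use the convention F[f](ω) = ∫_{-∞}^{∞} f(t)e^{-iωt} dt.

F(ω) = \frac{9 \pi \left(25 \omega^{2} - 25 \left|{\omega}\right| + 3\right) e^{- 5 \left|{\omega}\right|}}{40}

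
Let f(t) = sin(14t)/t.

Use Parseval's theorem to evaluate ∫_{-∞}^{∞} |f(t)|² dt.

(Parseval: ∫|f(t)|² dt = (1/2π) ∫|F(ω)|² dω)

∫|f(t)|² dt = 14 \pi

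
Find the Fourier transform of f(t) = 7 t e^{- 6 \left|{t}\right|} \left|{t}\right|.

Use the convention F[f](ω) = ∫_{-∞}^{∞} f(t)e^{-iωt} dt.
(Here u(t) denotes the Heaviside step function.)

F(ω) = \frac{28 i \omega \left(\omega^{2} - 108\right)}{\left(\omega^{2} + 36\right)^{3}}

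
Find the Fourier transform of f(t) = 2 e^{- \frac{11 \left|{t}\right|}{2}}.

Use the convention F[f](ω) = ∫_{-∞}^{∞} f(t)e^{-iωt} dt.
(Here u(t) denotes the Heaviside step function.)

F(ω) = \frac{88}{4 \omega^{2} + 121}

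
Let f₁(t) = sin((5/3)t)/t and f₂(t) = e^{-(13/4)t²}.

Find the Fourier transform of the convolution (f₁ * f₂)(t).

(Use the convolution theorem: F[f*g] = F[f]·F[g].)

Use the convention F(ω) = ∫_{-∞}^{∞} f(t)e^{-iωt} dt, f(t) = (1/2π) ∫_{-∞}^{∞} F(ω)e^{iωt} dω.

F[f₁*f₂](ω) = \begin{cases} \frac{2 \sqrt{13} \pi^{\frac{3}{2}} e^{- \frac{\omega^{2}}{13}}}{13} & \text{for}\: \omega > - \frac{5}{3} \wedge \omega < \frac{5}{3} \\0 & \text{otherwise} \end{cases}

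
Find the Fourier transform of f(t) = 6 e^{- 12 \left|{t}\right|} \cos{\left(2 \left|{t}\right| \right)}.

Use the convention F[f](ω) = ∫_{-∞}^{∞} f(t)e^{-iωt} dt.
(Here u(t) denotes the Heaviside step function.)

F(ω) = \frac{144 \left(\omega^{2} + 148\right)}{\omega^{4} + 280 \omega^{2} + 21904}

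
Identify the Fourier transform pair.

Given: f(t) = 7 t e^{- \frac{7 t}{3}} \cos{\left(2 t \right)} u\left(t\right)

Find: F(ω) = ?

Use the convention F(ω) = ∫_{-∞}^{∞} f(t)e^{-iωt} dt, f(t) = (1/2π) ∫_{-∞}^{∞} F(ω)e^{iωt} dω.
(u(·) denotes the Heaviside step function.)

F(ω) = \frac{63 \left(\left(3 i \omega + 7\right)^{2} - 36\right)}{\left(\left(3 i \omega + 7\right)^{2} + 36\right)^{2}}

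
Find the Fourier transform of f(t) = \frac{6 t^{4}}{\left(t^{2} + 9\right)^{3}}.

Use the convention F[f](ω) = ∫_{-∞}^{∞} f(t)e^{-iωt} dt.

F(ω) = \frac{3 \pi \left(3 \omega^{2} - 5 \left|{\omega}\right| + 1\right) e^{- 3 \left|{\omega}\right|}}{4}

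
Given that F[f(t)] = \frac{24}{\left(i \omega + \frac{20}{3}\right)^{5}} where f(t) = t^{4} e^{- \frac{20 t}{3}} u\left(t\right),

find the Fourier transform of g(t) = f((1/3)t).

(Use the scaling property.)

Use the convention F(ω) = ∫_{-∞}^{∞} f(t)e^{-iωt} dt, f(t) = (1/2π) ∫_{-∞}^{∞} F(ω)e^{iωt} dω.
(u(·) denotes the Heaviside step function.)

F[g](ω) = \frac{17496}{\left(9 i \omega + 20\right)^{5}}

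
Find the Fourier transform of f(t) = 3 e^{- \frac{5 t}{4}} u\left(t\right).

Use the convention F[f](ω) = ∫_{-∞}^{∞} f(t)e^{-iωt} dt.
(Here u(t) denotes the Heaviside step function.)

F(ω) = \frac{12}{4 i \omega + 5}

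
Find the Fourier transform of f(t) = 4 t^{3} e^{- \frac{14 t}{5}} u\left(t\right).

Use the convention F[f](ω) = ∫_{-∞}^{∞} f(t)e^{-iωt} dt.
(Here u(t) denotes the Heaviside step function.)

F(ω) = \frac{15000}{\left(5 i \omega + 14\right)^{4}}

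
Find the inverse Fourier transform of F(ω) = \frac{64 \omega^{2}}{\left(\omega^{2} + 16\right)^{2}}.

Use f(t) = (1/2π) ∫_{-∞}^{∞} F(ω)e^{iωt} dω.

f(t) = 4 \left(1 - 4 \left|{t}\right|\right) e^{- 4 \left|{t}\right|}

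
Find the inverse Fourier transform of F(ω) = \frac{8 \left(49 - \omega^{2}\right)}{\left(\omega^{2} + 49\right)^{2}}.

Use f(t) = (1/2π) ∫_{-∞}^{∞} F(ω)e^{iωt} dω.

f(t) = 4 e^{- 7 \left|{t}\right|} \left|{t}\right|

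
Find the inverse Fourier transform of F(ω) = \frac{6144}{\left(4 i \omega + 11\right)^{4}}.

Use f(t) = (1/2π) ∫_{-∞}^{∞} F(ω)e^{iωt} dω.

f(t) = 4 t^{3} e^{- \frac{11 t}{4}} u\left(t\right)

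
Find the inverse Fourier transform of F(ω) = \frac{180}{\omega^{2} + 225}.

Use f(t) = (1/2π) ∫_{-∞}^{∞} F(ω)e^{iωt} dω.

f(t) = 6 e^{- 15 \left|{t}\right|}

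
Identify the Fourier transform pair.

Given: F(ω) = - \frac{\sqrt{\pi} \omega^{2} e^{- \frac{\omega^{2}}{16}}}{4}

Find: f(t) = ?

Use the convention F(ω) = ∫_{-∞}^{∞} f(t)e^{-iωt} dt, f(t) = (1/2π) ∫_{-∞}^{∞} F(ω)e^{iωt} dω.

f(t) = 2 \left(16 t^{2} - 2\right) e^{- 4 t^{2}}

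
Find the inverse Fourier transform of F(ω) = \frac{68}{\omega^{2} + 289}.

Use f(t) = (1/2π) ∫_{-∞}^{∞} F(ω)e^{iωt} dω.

f(t) = 2 e^{- 17 \left|{t}\right|}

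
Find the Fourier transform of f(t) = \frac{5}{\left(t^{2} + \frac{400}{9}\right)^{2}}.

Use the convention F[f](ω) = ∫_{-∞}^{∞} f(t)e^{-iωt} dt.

F(ω) = \frac{9 \pi \left(20 \left|{\omega}\right| + 3\right) e^{- \frac{20 \left|{\omega}\right|}{3}}}{3200}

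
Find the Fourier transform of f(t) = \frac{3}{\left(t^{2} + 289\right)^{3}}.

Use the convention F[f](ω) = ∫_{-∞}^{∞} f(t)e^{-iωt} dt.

F(ω) = \frac{3 \pi \left(289 \omega^{2} + 51 \left|{\omega}\right| + 3\right) e^{- 17 \left|{\omega}\right|}}{11358856}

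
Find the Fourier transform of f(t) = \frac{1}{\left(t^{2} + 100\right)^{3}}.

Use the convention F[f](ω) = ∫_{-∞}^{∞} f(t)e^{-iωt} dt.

F(ω) = \frac{\pi \left(100 \omega^{2} + 30 \left|{\omega}\right| + 3\right) e^{- 10 \left|{\omega}\right|}}{800000}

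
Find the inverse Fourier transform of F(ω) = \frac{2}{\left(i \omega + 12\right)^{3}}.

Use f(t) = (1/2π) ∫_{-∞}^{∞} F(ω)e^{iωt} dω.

f(t) = t^{2} e^{- 12 t} u\left(t\right)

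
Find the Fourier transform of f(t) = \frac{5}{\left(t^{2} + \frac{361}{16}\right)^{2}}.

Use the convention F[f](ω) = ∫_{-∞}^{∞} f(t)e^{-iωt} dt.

F(ω) = \frac{40 \pi \left(19 \left|{\omega}\right| + 4\right) e^{- \frac{19 \left|{\omega}\right|}{4}}}{6859}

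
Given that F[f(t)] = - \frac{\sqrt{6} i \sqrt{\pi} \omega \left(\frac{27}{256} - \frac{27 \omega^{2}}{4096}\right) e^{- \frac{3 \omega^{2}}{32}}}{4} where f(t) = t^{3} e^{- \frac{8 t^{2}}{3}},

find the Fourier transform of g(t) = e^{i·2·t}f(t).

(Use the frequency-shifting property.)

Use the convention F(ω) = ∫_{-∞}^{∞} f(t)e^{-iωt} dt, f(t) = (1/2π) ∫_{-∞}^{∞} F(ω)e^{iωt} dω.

F[g](ω) = \frac{27 \sqrt{6} i \sqrt{\pi} \left(\omega - 2\right) \left(\left(\omega - 2\right)^{2} - 16\right) e^{- \frac{3 \left(\omega - 2\right)^{2}}{32}}}{16384}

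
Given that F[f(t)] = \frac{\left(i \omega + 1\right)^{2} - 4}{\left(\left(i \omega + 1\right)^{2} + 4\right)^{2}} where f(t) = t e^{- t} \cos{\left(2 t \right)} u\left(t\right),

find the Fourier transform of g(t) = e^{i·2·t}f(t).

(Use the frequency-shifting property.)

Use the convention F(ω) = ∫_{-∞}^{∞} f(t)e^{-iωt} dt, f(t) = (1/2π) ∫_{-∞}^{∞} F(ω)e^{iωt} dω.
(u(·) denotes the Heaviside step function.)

F[g](ω) = \frac{\left(i \left(\omega - 2\right) + 1\right)^{2} - 4}{\left(\left(i \left(\omega - 2\right) + 1\right)^{2} + 4\right)^{2}}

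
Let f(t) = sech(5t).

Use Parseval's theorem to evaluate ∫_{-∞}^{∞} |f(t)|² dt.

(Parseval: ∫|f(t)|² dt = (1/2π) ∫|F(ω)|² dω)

∫|f(t)|² dt = \frac{2}{5}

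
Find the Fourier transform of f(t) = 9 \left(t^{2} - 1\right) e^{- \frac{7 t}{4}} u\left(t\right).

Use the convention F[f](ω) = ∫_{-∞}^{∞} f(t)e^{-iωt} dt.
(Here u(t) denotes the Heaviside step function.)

F(ω) = \frac{36 \left(128 i \omega - \left(4 i \omega + 7\right)^{3} + 224\right)}{\left(4 i \omega + 7\right)^{4}}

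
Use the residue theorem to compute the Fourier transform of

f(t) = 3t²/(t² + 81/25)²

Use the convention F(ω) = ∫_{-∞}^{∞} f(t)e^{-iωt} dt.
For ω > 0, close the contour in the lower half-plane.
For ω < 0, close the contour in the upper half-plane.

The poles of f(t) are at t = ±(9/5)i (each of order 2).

Let g(z) = f(z)e^{-iωz}; for large |z| the factor e^{-iωz} decays in the lower half-plane when ω > 0 and in the upper half-plane when ω < 0.

Case ω > 0 (lower half-plane, clockwise contour ⇒ F(ω) = -2πi·ΣRes):
  Res_{z = - \frac{9 i}{5}} g(z) = \frac{i \left(5 - 9 \omega\right) e^{- \frac{9 \omega}{5}}}{12} (pole of order 2)
  F(ω) = -2πi·ΣRes = \frac{\pi \left(5 - 9 \omega\right) e^{- \frac{9 \omega}{5}}}{6}

Case ω < 0 (upper half-plane, counterclockwise contour ⇒ F(ω) = +2πi·ΣRes):
  Res_{z = \frac{9 i}{5}} g(z) = \frac{i \left(- 9 \omega - 5\right) e^{\frac{9 \omega}{5}}}{12} (pole of order 2)
  F(ω) = 2πi·ΣRes = \frac{\pi \left(9 \omega + 5\right) e^{\frac{9 \omega}{5}}}{6}

Both cases combine into a single formula in |ω|:

F(ω) = \frac{\pi \left(5 - 9 \left|{\omega}\right|\right) e^{- \frac{9 \left|{\omega}\right|}{5}}}{6}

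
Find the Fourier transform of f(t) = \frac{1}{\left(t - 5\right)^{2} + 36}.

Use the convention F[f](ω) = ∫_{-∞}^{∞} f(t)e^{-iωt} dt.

F(ω) = \frac{\pi e^{- 5 i \omega - 6 \left|{\omega}\right|}}{6}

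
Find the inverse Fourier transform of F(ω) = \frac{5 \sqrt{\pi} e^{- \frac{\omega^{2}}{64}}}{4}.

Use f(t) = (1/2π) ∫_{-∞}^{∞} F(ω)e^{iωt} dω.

f(t) = 5 e^{- 16 t^{2}}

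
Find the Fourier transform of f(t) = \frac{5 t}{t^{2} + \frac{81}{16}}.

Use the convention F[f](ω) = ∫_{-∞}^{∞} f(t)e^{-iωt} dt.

F(ω) = - 5 i \pi e^{- \frac{9 \left|{\omega}\right|}{4}} \operatorname{sign}{\left(\omega \right)}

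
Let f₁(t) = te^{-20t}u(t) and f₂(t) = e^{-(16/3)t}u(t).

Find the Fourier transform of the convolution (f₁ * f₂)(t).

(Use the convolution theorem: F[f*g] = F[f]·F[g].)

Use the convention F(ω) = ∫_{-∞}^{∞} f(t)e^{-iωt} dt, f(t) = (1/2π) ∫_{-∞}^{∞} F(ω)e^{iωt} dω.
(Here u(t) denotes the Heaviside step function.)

F[f₁*f₂](ω) = \frac{3}{\left(i \omega + 20\right)^{2} \left(3 i \omega + 16\right)}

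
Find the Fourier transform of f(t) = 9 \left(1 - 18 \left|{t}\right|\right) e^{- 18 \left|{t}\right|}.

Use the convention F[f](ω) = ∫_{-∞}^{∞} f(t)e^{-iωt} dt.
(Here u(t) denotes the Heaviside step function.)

F(ω) = \frac{648 \omega^{2}}{\left(\omega^{2} + 324\right)^{2}}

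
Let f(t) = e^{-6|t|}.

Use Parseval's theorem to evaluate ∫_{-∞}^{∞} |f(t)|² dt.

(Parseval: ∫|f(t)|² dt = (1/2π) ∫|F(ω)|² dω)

∫|f(t)|² dt = \frac{1}{6}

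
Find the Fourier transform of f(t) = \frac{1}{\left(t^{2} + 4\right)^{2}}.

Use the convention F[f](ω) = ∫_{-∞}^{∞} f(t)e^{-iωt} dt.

F(ω) = \frac{\pi \left(2 \left|{\omega}\right| + 1\right) e^{- 2 \left|{\omega}\right|}}{16}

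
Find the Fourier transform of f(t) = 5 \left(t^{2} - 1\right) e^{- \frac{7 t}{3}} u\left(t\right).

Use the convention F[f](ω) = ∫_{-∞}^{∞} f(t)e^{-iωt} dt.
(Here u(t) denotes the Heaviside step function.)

F(ω) = \frac{15 \left(54 i \omega - \left(3 i \omega + 7\right)^{3} + 126\right)}{\left(3 i \omega + 7\right)^{4}}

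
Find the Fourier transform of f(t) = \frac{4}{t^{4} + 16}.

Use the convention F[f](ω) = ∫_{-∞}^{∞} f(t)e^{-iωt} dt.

F(ω) = \frac{\pi e^{- \sqrt{2} \left|{\omega}\right|} \sin{\left(\sqrt{2} \left|{\omega}\right| + \frac{\pi}{4} \right)}}{2}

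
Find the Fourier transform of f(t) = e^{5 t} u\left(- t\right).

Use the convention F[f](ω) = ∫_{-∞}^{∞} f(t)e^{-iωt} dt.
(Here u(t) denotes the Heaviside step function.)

F(ω) = \frac{i}{\omega + 5 i}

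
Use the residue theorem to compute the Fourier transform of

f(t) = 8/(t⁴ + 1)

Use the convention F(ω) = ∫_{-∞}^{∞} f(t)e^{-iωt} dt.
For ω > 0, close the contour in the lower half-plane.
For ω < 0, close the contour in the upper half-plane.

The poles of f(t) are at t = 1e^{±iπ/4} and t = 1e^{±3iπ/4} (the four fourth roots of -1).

Let g(z) = f(z)e^{-iωz}; for large |z| the factor e^{-iωz} decays in the lower half-plane when ω > 0 and in the upper half-plane when ω < 0.

Case ω > 0 (lower half-plane, clockwise contour ⇒ F(ω) = -2πi·ΣRes):
  Res_{z = - \frac{\sqrt{2}}{2} - \frac{\sqrt{2} i}{2}} g(z) = \sqrt{2} \left(1 + i\right) e^{\frac{\sqrt{2} \omega \left(-1 + i\right)}{2}}
  Res_{z = \frac{\sqrt{2}}{2} - \frac{\sqrt{2} i}{2}} g(z) = \sqrt{2} \left(-1 + i\right) e^{- \frac{\sqrt{2} \omega \left(1 + i\right)}{2}}
  F(ω) = -2πi·ΣRes = 2 \sqrt{2} \pi \left(\left(1 - i\right) e^{\sqrt{2} i \omega} + 1 + i\right) e^{- \frac{\sqrt{2} \omega \left(1 + i\right)}{2}} = 8 \pi e^{- \frac{\sqrt{2} \omega}{2}} \sin{\left(\frac{\sqrt{2} \omega}{2} + \frac{\pi}{4} \right)}

Case ω < 0 (upper half-plane, counterclockwise contour ⇒ F(ω) = +2πi·ΣRes):
  Res_{z = \frac{\sqrt{2}}{2} + \frac{\sqrt{2} i}{2}} g(z) = \sqrt{2} \left(-1 - i\right) e^{\frac{\sqrt{2} \omega \left(1 - i\right)}{2}}
  Res_{z = - \frac{\sqrt{2}}{2} + \frac{\sqrt{2} i}{2}} g(z) = \sqrt{2} \left(1 - i\right) e^{\frac{\sqrt{2} \omega \left(1 + i\right)}{2}}
  F(ω) = 2πi·ΣRes = - 2 \sqrt{2} i \pi \left(\left(1 + i\right) e^{\frac{\sqrt{2} \omega \left(1 - i\right)}{2}} - \left(1 - i\right) e^{\frac{\sqrt{2} \omega \left(1 + i\right)}{2}}\right) = 8 \pi e^{\frac{\sqrt{2} \omega}{2}} \cos{\left(\frac{\sqrt{2} \omega}{2} + \frac{\pi}{4} \right)}

Both cases combine into a single formula in |ω|:

F(ω) = 8 \pi e^{- \frac{\sqrt{2} \left|{\omega}\right|}{2}} \sin{\left(\frac{\sqrt{2} \left|{\omega}\right|}{2} + \frac{\pi}{4} \right)}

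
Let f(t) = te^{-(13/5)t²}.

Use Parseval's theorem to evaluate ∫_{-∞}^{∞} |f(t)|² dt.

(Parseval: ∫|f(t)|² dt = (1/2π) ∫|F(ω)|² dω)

∫|f(t)|² dt = \frac{5 \sqrt{130} \sqrt{\pi}}{1352}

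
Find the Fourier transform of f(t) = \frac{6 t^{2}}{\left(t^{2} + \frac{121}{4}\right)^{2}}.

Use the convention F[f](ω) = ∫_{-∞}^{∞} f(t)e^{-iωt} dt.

F(ω) = \frac{3 \pi \left(2 - 11 \left|{\omega}\right|\right) e^{- \frac{11 \left|{\omega}\right|}{2}}}{11}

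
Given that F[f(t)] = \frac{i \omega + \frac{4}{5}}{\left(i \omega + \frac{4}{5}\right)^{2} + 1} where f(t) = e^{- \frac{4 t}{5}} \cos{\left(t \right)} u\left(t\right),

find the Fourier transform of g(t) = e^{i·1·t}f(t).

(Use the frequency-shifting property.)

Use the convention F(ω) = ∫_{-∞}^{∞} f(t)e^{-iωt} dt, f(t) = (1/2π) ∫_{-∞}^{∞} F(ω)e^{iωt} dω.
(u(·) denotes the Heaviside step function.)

F[g](ω) = \frac{5 \left(5 i \left(\omega - 1\right) + 4\right)}{\left(5 i \left(\omega - 1\right) + 4\right)^{2} + 25}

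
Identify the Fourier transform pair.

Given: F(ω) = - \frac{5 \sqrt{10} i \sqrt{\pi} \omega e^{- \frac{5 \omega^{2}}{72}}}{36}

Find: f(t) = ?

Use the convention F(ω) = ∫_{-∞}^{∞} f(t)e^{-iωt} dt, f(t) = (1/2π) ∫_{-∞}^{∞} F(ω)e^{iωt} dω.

f(t) = 6 t e^{- \frac{18 t^{2}}{5}}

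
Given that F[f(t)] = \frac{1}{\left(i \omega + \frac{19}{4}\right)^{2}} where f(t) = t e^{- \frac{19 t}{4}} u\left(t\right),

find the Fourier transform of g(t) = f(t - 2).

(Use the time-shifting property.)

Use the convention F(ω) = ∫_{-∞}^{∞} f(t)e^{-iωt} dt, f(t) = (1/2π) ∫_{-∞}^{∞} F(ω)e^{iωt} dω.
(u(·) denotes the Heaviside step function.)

F[g](ω) = \frac{16 e^{- 2 i \omega}}{\left(4 i \omega + 19\right)^{2}}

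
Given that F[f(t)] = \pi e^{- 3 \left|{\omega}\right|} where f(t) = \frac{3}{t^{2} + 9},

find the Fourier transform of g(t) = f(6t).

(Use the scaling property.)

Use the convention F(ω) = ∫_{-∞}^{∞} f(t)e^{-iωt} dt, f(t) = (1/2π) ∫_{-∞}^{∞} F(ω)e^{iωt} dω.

F[g](ω) = \frac{\pi e^{- \frac{\left|{\omega}\right|}{2}}}{6}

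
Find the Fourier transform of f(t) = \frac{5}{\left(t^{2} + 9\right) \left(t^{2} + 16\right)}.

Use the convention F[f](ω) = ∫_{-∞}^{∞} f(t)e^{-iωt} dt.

F(ω) = \frac{5 \pi \left(4 e^{\left|{\omega}\right|} - 3\right) e^{- 4 \left|{\omega}\right|}}{84}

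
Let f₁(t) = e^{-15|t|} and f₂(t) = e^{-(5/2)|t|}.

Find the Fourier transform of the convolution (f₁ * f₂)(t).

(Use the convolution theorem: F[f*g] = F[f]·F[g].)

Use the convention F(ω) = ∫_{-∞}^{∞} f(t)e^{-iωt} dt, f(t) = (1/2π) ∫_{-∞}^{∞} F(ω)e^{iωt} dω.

F[f₁*f₂](ω) = \frac{600}{\left(\omega^{2} + 225\right) \left(4 \omega^{2} + 25\right)}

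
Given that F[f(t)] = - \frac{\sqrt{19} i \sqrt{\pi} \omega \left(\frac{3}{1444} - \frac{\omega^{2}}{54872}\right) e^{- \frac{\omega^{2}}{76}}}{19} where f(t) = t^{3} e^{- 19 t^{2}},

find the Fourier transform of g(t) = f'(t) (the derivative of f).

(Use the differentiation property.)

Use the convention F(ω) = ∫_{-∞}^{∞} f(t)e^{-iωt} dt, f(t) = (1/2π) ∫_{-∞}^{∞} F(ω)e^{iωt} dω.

F[g](ω) = \frac{\sqrt{19} \sqrt{\pi} \omega^{2} \left(114 - \omega^{2}\right) e^{- \frac{\omega^{2}}{76}}}{1042568}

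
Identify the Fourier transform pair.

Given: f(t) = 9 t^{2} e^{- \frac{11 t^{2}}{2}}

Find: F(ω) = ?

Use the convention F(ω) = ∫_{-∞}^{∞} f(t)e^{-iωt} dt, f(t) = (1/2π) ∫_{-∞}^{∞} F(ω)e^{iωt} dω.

F(ω) = \frac{9 \sqrt{22} \sqrt{\pi} \left(11 - \omega^{2}\right) e^{- \frac{\omega^{2}}{22}}}{1331}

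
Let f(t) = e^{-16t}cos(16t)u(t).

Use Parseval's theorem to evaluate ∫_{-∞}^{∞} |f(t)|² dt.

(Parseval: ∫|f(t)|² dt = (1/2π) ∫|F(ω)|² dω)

∫|f(t)|² dt = \frac{3}{128}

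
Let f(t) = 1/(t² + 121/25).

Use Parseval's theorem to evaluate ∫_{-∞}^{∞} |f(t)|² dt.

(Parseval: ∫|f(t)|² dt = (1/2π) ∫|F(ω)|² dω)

∫|f(t)|² dt = \frac{125 \pi}{2662}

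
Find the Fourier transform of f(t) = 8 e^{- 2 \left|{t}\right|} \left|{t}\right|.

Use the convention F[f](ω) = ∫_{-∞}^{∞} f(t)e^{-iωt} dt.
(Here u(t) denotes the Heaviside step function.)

F(ω) = \frac{16 \left(4 - \omega^{2}\right)}{\left(\omega^{2} + 4\right)^{2}}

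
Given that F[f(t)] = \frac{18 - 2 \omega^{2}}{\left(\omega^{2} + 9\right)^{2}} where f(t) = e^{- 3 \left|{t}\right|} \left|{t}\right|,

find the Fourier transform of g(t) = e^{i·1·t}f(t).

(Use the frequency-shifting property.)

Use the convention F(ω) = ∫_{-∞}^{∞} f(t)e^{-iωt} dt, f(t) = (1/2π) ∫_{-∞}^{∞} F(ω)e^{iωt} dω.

F[g](ω) = \frac{2 \left(9 - \left(\omega - 1\right)^{2}\right)}{\left(\left(\omega - 1\right)^{2} + 9\right)^{2}}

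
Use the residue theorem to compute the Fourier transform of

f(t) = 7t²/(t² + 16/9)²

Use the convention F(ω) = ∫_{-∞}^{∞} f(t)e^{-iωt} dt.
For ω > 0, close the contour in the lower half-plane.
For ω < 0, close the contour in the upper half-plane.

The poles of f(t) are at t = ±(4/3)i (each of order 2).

Let g(z) = f(z)e^{-iωz}; for large |z| the factor e^{-iωz} decays in the lower half-plane when ω > 0 and in the upper half-plane when ω < 0.

Case ω > 0 (lower half-plane, clockwise contour ⇒ F(ω) = -2πi·ΣRes):
  Res_{z = - \frac{4 i}{3}} g(z) = \frac{7 i \left(3 - 4 \omega\right) e^{- \frac{4 \omega}{3}}}{16} (pole of order 2)
  F(ω) = -2πi·ΣRes = \frac{7 \pi \left(3 - 4 \omega\right) e^{- \frac{4 \omega}{3}}}{8}

Case ω < 0 (upper half-plane, counterclockwise contour ⇒ F(ω) = +2πi·ΣRes):
  Res_{z = \frac{4 i}{3}} g(z) = \frac{7 i \left(- 4 \omega - 3\right) e^{\frac{4 \omega}{3}}}{16} (pole of order 2)
  F(ω) = 2πi·ΣRes = \frac{7 \pi \left(4 \omega + 3\right) e^{\frac{4 \omega}{3}}}{8}

Both cases combine into a single formula in |ω|:

F(ω) = \frac{7 \pi \left(3 - 4 \left|{\omega}\right|\right) e^{- \frac{4 \left|{\omega}\right|}{3}}}{8}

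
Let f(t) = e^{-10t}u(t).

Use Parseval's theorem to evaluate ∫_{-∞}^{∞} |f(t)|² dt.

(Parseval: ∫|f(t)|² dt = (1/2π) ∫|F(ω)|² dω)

∫|f(t)|² dt = \frac{1}{20}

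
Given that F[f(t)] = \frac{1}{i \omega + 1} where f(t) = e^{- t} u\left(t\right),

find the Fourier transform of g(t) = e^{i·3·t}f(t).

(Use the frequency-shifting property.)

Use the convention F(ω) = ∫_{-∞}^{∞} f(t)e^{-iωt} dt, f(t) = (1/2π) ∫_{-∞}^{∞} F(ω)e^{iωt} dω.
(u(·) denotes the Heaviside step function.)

F[g](ω) = \frac{1}{i \left(\omega - 3\right) + 1}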